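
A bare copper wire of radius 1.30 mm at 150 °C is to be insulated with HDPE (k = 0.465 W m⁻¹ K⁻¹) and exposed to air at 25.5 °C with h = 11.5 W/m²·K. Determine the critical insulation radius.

For a cylinder, r_cr = k_ins/h = 0.465/11.5 = 0.0404 m = 4.04 cm

r_cr = 4.04 cm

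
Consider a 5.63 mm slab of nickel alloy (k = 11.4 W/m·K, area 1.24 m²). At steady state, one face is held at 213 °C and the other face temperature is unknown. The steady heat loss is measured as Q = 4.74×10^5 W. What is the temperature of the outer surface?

Series resistances:
  R_nickel alloy = L/(kA) = 0.00563/(11.4·1.24) = 3.983×10^-4 K/W
ΣR = 3.983×10^-4 K/W
ΔT = Q·ΣR = 4.74×10^5 × 3.983×10^-4 = 188.8 K
Heat flows outward, so T_out = T_in − ΔT = 213 − 188.8 = 24.2 °C

T_out = 24.2 °C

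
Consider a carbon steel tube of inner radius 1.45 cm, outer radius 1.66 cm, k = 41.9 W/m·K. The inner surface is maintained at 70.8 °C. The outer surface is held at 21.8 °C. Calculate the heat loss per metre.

Q' = 95.4 kW/m

Q' = 2πk·ΔT/ln(r₂/r₁) = 2π × 41.9 × 49 / ln(0.0166/0.0145) = 95400 W/m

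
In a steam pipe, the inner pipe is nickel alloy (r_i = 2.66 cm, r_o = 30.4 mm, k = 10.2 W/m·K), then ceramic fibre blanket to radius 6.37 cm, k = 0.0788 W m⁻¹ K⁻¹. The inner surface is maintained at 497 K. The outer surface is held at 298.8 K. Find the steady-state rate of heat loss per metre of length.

Q' = 132 W/m

Treat each layer as a resistance in series:
  R'_nickel alloy = ln(0.0304/0.0266)/(2πk) = 0.1335/(2π·10.2) = 0.002084 m·K/W
  R'_ceramic fibre blanket = ln(0.0637/0.0304)/(2πk) = 0.7397/(2π·0.0788) = 1.494 m·K/W
ΣR = 0.002084 + 1.494 = 1.496 m·K/W
Q' = ΔT/ΣR = (497 K − 298.8 K)/1.496 = 132 W/m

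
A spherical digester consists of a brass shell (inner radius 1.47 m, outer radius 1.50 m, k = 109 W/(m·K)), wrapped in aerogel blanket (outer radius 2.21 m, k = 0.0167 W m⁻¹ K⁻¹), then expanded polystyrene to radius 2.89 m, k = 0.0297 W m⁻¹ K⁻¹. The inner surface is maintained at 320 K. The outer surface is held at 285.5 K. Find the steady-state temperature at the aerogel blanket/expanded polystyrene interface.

Treat each layer as a resistance in series:
  R_brass = (1/1.47 − 1/1.50)/(4πk) = 0.01361/(4π·109) = 9.933×10^-6 K/W
  R_aerogel blanket = (1/1.50 − 1/2.21)/(4πk) = 0.2142/(4π·0.0167) = 1.021 K/W
  R_expanded polystyrene = (1/2.21 − 1/2.89)/(4πk) = 0.1065/(4π·0.0297) = 0.2853 K/W
ΣR = 9.933×10^-6 + 1.021 + 0.2853 = 1.306 K/W
Q = ΔT/ΣR = (320 K − 285.5 K)/1.306 = 26.42 W
From the inner boundary to the aerogel blanket/expanded polystyrene interface, ΣR_partial = 1.021 K/W.
T_interface = T_in − Q·ΣR_partial = 320 K − (26.42)(1.021) = 293.0 K

T = 293.0 K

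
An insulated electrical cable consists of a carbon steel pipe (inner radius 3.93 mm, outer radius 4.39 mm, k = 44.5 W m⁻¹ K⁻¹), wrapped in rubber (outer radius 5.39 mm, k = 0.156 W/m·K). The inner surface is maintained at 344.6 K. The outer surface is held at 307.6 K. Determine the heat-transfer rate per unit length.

Q' = 176 W/m

Resistance network (inner→outer):
  R'_carbon steel = ln(0.00439/0.00393)/(2πk) = 0.1107/(2π·44.5) = 3.959×10^-4 m·K/W
  R'_rubber = ln(0.00539/0.00439)/(2πk) = 0.2052/(2π·0.156) = 0.2094 m·K/W
ΣR = 3.959×10^-4 + 0.2094 = 0.2098 m·K/W
Q' = ΔT/ΣR = (344.6 K − 307.6 K)/0.2098 = 176 W/m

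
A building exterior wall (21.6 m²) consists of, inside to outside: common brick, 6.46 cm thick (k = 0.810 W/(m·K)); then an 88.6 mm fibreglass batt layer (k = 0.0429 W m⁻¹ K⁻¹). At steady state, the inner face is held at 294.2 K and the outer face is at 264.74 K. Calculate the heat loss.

Q = 297 W

Treat each layer as a resistance in series:
  R_common brick = L/(kA) = 0.0646/(0.810·21.6) = 0.003692 K/W
  R_fibreglass batt = L/(kA) = 0.0886/(0.0429·21.6) = 0.09561 K/W
ΣR = 0.003692 + 0.09561 = 0.09930 K/W
Q = ΔT/ΣR = (294.2 K − 264.74 K)/0.09930 = 297 W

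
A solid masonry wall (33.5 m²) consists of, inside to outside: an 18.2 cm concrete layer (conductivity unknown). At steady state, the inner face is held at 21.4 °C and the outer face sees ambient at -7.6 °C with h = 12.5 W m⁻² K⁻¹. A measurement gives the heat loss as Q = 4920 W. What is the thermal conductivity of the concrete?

ΣR = ΔT/Q = |21.4 − -7.6|/4920 = 0.005894 K/W
Known resistances:
  R_conv,out = 1/(hA) = 1/(12.5·33.5) = 0.002388 K/W
R_concrete = ΣR − ΣR_known = 0.005894 − 0.002388 = 0.003506 K/W
L/(kA) = 0.003506 ⇒ k = 0.182/(0.003506·33.5) = 1.55 W/m·K

k = 1.55 W/m·K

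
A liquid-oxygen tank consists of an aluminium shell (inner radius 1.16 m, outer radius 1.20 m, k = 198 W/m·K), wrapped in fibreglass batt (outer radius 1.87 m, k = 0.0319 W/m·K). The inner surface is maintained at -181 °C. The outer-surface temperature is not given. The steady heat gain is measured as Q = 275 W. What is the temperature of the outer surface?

Sum the resistances:
  R_aluminium = (1/1.16 − 1/1.20)/(4πk) = 0.02874/(4π·198) = 1.155×10^-5 K/W
  R_fibreglass batt = (1/1.20 − 1/1.87)/(4πk) = 0.2986/(4π·0.0319) = 0.7448 K/W
ΣR = 0.7448 K/W
ΔT = Q·ΣR = 275 × 0.7448 = 204.8 K
Heat flows inward, so T_out = T_in + ΔT = -181 + 204.8 = 23.8 °C

T_out = 23.8 °C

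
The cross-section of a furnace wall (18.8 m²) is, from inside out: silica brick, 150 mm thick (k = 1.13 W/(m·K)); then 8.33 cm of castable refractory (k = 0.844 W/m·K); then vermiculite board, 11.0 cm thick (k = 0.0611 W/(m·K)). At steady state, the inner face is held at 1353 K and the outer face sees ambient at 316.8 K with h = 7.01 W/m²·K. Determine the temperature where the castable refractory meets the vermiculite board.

T = 1243 K

Treat each layer as a resistance in series:
  R_silica brick = L/(kA) = 0.150/(1.13·18.8) = 0.007061 K/W
  R_castable refractory = L/(kA) = 0.0833/(0.844·18.8) = 0.005250 K/W
  R_vermiculite board = L/(kA) = 0.110/(0.0611·18.8) = 0.09576 K/W
  R_conv,out = 1/(hA) = 1/(7.01·18.8) = 0.007588 K/W
ΣR = 0.007061 + 0.005250 + 0.09576 + 0.007588 = 0.1157 K/W
Q = ΔT/ΣR = (1353 K − 316.8 K)/0.1157 = 8956 W
From the inner boundary to the castable refractory/vermiculite board interface, ΣR_partial = 0.01231 K/W.
T_interface = T_in − Q·ΣR_partial = 1353 K − (8956)(0.01231) = 1243 K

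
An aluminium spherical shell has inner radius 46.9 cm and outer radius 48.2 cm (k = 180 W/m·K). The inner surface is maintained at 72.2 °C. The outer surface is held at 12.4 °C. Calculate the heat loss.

Q = 4πk·ΔT/(1/r₁ − 1/r₂) = 4π × 180 × 59.8 / (1/0.469 − 1/0.482) = 2.35×10^6 W

Q = 2350 kW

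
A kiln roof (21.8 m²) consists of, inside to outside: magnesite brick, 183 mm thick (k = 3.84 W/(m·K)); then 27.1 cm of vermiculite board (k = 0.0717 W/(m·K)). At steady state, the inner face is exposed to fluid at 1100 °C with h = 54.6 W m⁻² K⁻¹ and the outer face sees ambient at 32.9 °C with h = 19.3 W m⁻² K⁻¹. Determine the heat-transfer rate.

Q = 5.97 kW

Treat each layer as a resistance in series:
  R_conv,in = 1/(hA) = 1/(54.6·21.8) = 8.401×10^-4 K/W
  R_magnesite brick = L/(kA) = 0.183/(3.84·21.8) = 0.002186 K/W
  R_vermiculite board = L/(kA) = 0.271/(0.0717·21.8) = 0.1734 K/W
  R_conv,out = 1/(hA) = 1/(19.3·21.8) = 0.002377 K/W
ΣR = 8.401×10^-4 + 0.002186 + 0.1734 + 0.002377 = 0.1788 K/W
Q = ΔT/ΣR = (1100 °C − 32.9 °C)/0.1788 = 5970 W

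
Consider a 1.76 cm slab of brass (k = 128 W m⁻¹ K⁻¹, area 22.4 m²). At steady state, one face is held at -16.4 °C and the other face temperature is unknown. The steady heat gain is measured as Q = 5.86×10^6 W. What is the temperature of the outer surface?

Series resistances:
  R_brass = L/(kA) = 0.0176/(128·22.4) = 6.138×10^-6 K/W
ΣR = 6.138×10^-6 K/W
ΔT = Q·ΣR = 5.86×10^6 × 6.138×10^-6 = 35.97 K
Heat flows inward, so T_out = T_in + ΔT = -16.4 + 35.97 = 19.6 °C

T_out = 19.6 °C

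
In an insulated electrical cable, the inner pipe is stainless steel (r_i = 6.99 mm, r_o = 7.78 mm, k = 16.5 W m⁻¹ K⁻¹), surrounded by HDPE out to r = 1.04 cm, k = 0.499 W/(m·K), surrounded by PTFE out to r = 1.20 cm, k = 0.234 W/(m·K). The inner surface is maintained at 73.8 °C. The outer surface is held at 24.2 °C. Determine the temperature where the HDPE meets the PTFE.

T = 49.5 °C

Treat each layer as a resistance in series:
  R'_stainless steel = ln(0.00778/0.00699)/(2πk) = 0.1071/(2π·16.5) = 0.001033 m·K/W
  R'_HDPE = ln(0.0104/0.00778)/(2πk) = 0.2902/(2π·0.499) = 0.09257 m·K/W
  R'_PTFE = ln(0.0120/0.0104)/(2πk) = 0.1431/(2π·0.234) = 0.09733 m·K/W
ΣR = 0.001033 + 0.09257 + 0.09733 = 0.1909 m·K/W
Q' = ΔT/ΣR = (73.8 °C − 24.2 °C)/0.1909 = 259.8 W/m
From the inner boundary to the HDPE/PTFE interface, ΣR_partial = 0.09360 m·K/W.
T_interface = T_in − Q'·ΣR_partial = 73.8 °C − (259.8)(0.09360) = 49.5 °C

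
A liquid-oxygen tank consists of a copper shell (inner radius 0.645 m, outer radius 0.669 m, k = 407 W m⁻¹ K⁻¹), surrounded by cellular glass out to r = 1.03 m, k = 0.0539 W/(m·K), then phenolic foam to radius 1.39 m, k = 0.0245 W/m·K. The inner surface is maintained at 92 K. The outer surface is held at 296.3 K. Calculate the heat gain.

Q = 128 W

Resistance network (inner→outer):
  R_copper = (1/0.645 − 1/0.669)/(4πk) = 0.05562/(4π·407) = 1.087×10^-5 K/W
  R_cellular glass = (1/0.669 − 1/1.03)/(4πk) = 0.5239/(4π·0.0539) = 0.7735 K/W
  R_phenolic foam = (1/1.03 − 1/1.39)/(4πk) = 0.2514/(4π·0.0245) = 0.8167 K/W
ΣR = 1.087×10^-5 + 0.7735 + 0.8167 = 1.590 K/W
Q = ΔT/ΣR = (92 K − 296.3 K)/1.590 = -128 W
(Negative Q ⇒ heat flows inward; heat gain = 128 W.)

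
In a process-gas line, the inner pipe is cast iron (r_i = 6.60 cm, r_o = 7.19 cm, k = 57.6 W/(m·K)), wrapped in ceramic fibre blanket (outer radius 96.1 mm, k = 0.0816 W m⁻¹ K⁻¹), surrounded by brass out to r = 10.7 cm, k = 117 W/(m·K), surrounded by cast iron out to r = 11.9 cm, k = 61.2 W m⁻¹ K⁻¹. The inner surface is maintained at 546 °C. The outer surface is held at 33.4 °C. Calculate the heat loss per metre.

Q' = 905 W/m

Treat each layer as a resistance in series:
  R'_cast iron = ln(0.0719/0.0660)/(2πk) = 0.08562/(2π·57.6) = 2.366×10^-4 m·K/W
  R'_ceramic fibre blanket = ln(0.0961/0.0719)/(2πk) = 0.2901/(2π·0.0816) = 0.5658 m·K/W
  R'_brass = ln(0.107/0.0961)/(2πk) = 0.1074/(2π·117) = 1.461×10^-4 m·K/W
  R'_cast iron = ln(0.119/0.107)/(2πk) = 0.1063/(2π·61.2) = 2.764×10^-4 m·K/W
ΣR = 2.366×10^-4 + 0.5658 + 1.461×10^-4 + 2.764×10^-4 = 0.5665 m·K/W
Q' = ΔT/ΣR = (546 °C − 33.4 °C)/0.5665 = 905 W/m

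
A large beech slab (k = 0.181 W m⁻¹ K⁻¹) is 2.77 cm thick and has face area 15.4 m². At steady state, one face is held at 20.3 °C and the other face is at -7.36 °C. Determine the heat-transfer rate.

Q = 2.78 kW

Q = kA·ΔT/L = 0.181 × 15.4 × |20.3 °C − -7.36 °C| / 0.0277 = 2780 W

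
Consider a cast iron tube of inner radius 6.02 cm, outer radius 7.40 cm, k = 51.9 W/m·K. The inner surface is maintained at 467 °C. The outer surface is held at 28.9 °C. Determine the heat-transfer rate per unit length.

Q' = 2πk·ΔT/ln(r₂/r₁) = 2π × 51.9 × 438.1 / ln(0.0740/0.0602) = 6.92×10^5 W/m

Q' = 6.92×10^5 W/m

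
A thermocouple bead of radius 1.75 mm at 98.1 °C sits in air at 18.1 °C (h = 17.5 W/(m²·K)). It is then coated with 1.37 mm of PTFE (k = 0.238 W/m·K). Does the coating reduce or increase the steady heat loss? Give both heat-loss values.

increases: 0.0539 → 0.145 W

Critical radius for a sphere: r_cr = 2k/h = 0.0272 m = 2.72 cm.
Outer radius after coating: r₂ = 0.00175 + 0.00137 = 0.00312 m.
Since r₁ < r_cr and r₂ ≤ r_cr, the coating moves toward the maximum at r_cr — heat loss rises.
Bare: R = 1/(4πr₁²h) = 1485 K/W; Q = 80/1485 = 0.0539 W.
Coated: R = R_cond + R_conv = 551.0 K/W; Q = 80/551.0 = 0.145 W.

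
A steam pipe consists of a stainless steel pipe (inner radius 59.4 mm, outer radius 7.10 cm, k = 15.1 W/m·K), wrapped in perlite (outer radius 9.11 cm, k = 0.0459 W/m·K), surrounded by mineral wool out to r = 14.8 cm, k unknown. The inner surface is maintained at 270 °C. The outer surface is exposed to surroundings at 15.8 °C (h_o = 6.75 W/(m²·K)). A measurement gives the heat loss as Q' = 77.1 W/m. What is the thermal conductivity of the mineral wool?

ΣR = ΔT/Q' = |270 − 15.8|/77.1 = 3.297 m·K/W
Known resistances:
  R'_stainless steel = ln(0.0710/0.0594)/(2πk) = 0.1784/(2π·15.1) = 0.001880 m·K/W
  R'_perlite = ln(0.0911/0.0710)/(2πk) = 0.2493/(2π·0.0459) = 0.8644 m·K/W
  R'_conv,out = 1/(2πr h) = 1/(2π·0.148·6.75) = 0.1593 m·K/W
R_mineral wool = ΣR − ΣR_known = 3.297 − 1.026 = 2.271 m·K/W
ln(r₂/r₁)/(2πk) = 2.271 ⇒ k = 0.4853/(2π·2.271) = 0.0340 W/m·K

k = 0.0340 W/m·K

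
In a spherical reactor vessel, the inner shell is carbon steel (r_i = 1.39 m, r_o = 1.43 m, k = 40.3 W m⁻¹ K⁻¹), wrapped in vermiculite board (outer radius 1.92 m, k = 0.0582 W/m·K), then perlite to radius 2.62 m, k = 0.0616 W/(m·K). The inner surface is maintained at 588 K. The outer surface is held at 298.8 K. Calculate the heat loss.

Q = 682 W

Series thermal resistances, inner to outer:
  R_carbon steel = (1/1.39 − 1/1.43)/(4πk) = 0.02012/(4π·40.3) = 3.974×10^-5 K/W
  R_vermiculite board = (1/1.43 − 1/1.92)/(4πk) = 0.1785/(4π·0.0582) = 0.2440 K/W
  R_perlite = (1/1.92 − 1/2.62)/(4πk) = 0.1392/(4π·0.0616) = 0.1798 K/W
ΣR = 3.974×10^-5 + 0.2440 + 0.1798 = 0.4238 K/W
Q = ΔT/ΣR = (588 K − 298.8 K)/0.4238 = 682 W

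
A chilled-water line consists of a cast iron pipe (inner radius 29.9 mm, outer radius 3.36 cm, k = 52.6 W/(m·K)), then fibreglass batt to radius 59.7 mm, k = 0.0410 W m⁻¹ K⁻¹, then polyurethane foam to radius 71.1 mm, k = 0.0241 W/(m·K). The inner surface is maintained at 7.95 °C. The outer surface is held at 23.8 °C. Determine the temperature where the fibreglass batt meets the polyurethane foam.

Resistance network (inner→outer):
  R'_cast iron = ln(0.0336/0.0299)/(2πk) = 0.1167/(2π·52.6) = 3.530×10^-4 m·K/W
  R'_fibreglass batt = ln(0.0597/0.0336)/(2πk) = 0.5748/(2π·0.0410) = 2.231 m·K/W
  R'_polyurethane foam = ln(0.0711/0.0597)/(2πk) = 0.1748/(2π·0.0241) = 1.154 m·K/W
ΣR = 3.530×10^-4 + 2.231 + 1.154 = 3.385 m·K/W
Q' = ΔT/ΣR = (7.95 °C − 23.8 °C)/3.385 = -4.682 W/m
From the inner boundary to the fibreglass batt/polyurethane foam interface, ΣR_partial = 2.231 m·K/W.
T_interface = T_in − Q'·ΣR_partial = 7.95 °C − (-4.682)(2.231) = 18.4 °C

T = 18.4 °C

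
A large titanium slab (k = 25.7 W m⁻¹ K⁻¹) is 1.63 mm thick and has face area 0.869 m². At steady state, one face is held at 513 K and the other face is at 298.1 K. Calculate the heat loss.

Q = kA·ΔT/L = 25.7 × 0.869 × |513 K − 298.1 K| / 0.00163 = 2.94×10^6 W

Q = 2940 kW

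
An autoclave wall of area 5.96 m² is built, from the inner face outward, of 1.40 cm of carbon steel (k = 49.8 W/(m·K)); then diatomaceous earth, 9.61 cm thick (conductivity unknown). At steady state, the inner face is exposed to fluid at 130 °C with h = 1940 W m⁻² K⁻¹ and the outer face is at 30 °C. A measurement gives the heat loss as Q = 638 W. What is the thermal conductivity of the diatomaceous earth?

k = 0.103 W/m·K

ΣR = ΔT/Q = |130 − 30|/638 = 0.1567 K/W
Known resistances:
  R_conv,in = 1/(hA) = 1/(1940·5.96) = 8.649×10^-5 K/W
  R_carbon steel = L/(kA) = 0.0140/(49.8·5.96) = 4.717×10^-5 K/W
R_diatomaceous earth = ΣR − ΣR_known = 0.1567 − 1.337×10^-4 = 0.1566 K/W
L/(kA) = 0.1566 ⇒ k = 0.0961/(0.1566·5.96) = 0.103 W/m·K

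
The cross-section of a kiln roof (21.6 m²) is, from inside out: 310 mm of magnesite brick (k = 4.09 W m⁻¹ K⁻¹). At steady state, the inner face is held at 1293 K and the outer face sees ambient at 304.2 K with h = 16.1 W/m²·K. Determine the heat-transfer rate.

Series thermal resistances, inner to outer:
  R_magnesite brick = L/(kA) = 0.310/(4.09·21.6) = 0.003509 K/W
  R_conv,out = 1/(hA) = 1/(16.1·21.6) = 0.002876 K/W
ΣR = 0.003509 + 0.002876 = 0.006385 K/W
Q = ΔT/ΣR = (1293 K − 304.2 K)/0.006385 = 1.55×10^5 W

Q = 1.55×10^5 W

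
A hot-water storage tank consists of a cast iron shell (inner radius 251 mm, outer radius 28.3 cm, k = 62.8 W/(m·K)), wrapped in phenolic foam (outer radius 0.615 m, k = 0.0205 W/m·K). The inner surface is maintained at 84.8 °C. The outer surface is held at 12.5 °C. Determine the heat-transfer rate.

Q = 9.76 W

Treat each layer as a resistance in series:
  R_cast iron = (1/0.251 − 1/0.283)/(4πk) = 0.4505/(4π·62.8) = 5.708×10^-4 K/W
  R_phenolic foam = (1/0.283 − 1/0.615)/(4πk) = 1.908/(4π·0.0205) = 7.405 K/W
ΣR = 5.708×10^-4 + 7.405 = 7.406 K/W
Q = ΔT/ΣR = (84.8 °C − 12.5 °C)/7.406 = 9.76 W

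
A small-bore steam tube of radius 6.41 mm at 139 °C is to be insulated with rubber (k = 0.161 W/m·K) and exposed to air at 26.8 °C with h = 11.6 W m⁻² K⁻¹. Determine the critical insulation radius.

r_cr = 1.39 cm

For a cylinder, r_cr = k_ins/h = 0.161/11.6 = 0.0139 m = 1.39 cm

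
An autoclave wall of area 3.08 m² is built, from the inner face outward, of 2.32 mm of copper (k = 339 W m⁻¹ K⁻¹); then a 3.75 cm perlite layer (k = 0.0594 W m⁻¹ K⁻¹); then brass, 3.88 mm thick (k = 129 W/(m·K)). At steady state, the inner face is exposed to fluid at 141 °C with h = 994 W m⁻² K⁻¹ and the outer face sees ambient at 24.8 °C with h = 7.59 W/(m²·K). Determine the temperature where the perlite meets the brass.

Resistance network (inner→outer):
  R_conv,in = 1/(hA) = 1/(994·3.08) = 3.266×10^-4 K/W
  R_copper = L/(kA) = 0.00232/(339·3.08) = 2.222×10^-6 K/W
  R_perlite = L/(kA) = 0.0375/(0.0594·3.08) = 0.2050 K/W
  R_brass = L/(kA) = 0.00388/(129·3.08) = 9.765×10^-6 K/W
  R_conv,out = 1/(hA) = 1/(7.59·3.08) = 0.04278 K/W
ΣR = 3.266×10^-4 + 2.222×10^-6 + 0.2050 + 9.765×10^-6 + 0.04278 = 0.2481 K/W
Q = ΔT/ΣR = (141 °C − 24.8 °C)/0.2481 = 468.4 W
From the inner boundary to the perlite/brass interface, ΣR_partial = 0.2053 K/W.
T_interface = T_in − Q·ΣR_partial = 141 °C − (468.4)(0.2053) = 44.8 °C

T = 44.8 °C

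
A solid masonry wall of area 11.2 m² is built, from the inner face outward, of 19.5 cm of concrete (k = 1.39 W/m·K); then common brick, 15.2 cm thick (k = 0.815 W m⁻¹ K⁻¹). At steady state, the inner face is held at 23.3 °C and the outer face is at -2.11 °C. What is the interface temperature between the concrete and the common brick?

Resistance network (inner→outer):
  R_concrete = L/(kA) = 0.195/(1.39·11.2) = 0.01253 K/W
  R_common brick = L/(kA) = 0.152/(0.815·11.2) = 0.01665 K/W
ΣR = 0.01253 + 0.01665 = 0.02918 K/W
Q = ΔT/ΣR = (23.3 °C − -2.11 °C)/0.02918 = 870.8 W
From the inner boundary to the concrete/common brick interface, ΣR_partial = 0.01253 K/W.
T_interface = T_in − Q·ΣR_partial = 23.3 °C − (870.8)(0.01253) = 12.4 °C

T = 12.4 °C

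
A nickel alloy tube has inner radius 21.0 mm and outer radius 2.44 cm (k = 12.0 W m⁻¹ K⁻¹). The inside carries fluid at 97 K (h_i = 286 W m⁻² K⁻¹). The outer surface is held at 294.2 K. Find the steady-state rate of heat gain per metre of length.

Treat each layer as a resistance in series:
  R'_conv,in = 1/(2πr h) = 1/(2π·0.0210·286) = 0.02650 m·K/W
  R'_nickel alloy = ln(0.0244/0.0210)/(2πk) = 0.1501/(2π·12.0) = 0.001990 m·K/W
ΣR = 0.02650 + 0.001990 = 0.02849 m·K/W
Q' = ΔT/ΣR = (97 K − 294.2 K)/0.02849 = -6920 W/m
(Negative Q' ⇒ heat flows inward; heat gain = 6920 W/m.)

Q' = 6.92 kW/m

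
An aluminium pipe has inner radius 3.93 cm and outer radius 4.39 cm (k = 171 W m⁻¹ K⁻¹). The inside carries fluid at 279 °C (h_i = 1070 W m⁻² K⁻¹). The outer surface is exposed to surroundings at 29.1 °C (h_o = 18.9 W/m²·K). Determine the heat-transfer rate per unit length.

Treat each layer as a resistance in series:
  R'_conv,in = 1/(2πr h) = 1/(2π·0.0393·1070) = 0.003785 m·K/W
  R'_aluminium = ln(0.0439/0.0393)/(2πk) = 0.1107/(2π·171) = 1.030×10^-4 m·K/W
  R'_conv,out = 1/(2πr h) = 1/(2π·0.0439·18.9) = 0.1918 m·K/W
ΣR = 0.003785 + 1.030×10^-4 + 0.1918 = 0.1957 m·K/W
Q' = ΔT/ΣR = (279 °C − 29.1 °C)/0.1957 = 1280 W/m

Q' = 1280 W/m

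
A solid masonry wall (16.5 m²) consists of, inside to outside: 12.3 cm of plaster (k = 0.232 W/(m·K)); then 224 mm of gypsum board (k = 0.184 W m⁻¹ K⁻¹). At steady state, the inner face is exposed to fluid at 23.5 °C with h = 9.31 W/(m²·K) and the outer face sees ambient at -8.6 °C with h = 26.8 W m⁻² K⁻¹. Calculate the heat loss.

Q = 280 W

Series thermal resistances, inner to outer:
  R_conv,in = 1/(hA) = 1/(9.31·16.5) = 0.006510 K/W
  R_plaster = L/(kA) = 0.123/(0.232·16.5) = 0.03213 K/W
  R_gypsum board = L/(kA) = 0.224/(0.184·16.5) = 0.07378 K/W
  R_conv,out = 1/(hA) = 1/(26.8·16.5) = 0.002261 K/W
ΣR = 0.006510 + 0.03213 + 0.07378 + 0.002261 = 0.1147 K/W
Q = ΔT/ΣR = (23.5 °C − -8.6 °C)/0.1147 = 280 W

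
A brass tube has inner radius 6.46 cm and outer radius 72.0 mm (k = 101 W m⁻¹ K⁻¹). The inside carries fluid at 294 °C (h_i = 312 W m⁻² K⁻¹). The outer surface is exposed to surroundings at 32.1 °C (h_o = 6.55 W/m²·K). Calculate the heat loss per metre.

Resistance network (inner→outer):
  R'_conv,in = 1/(2πr h) = 1/(2π·0.0646·312) = 0.007896 m·K/W
  R'_brass = ln(0.0720/0.0646)/(2πk) = 0.1085/(2π·101) = 1.709×10^-4 m·K/W
  R'_conv,out = 1/(2πr h) = 1/(2π·0.0720·6.55) = 0.3375 m·K/W
ΣR = 0.007896 + 1.709×10^-4 + 0.3375 = 0.3456 m·K/W
Q' = ΔT/ΣR = (294 °C − 32.1 °C)/0.3456 = 758 W/m

Q' = 758 W/m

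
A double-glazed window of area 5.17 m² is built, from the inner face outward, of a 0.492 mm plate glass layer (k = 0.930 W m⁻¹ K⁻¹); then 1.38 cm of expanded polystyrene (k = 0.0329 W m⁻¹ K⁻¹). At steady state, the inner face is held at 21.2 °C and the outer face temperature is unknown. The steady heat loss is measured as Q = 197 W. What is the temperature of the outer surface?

Series resistances:
  R_plate glass = L/(kA) = 4.92×10^-4/(0.930·5.17) = 1.023×10^-4 K/W
  R_expanded polystyrene = L/(kA) = 0.0138/(0.0329·5.17) = 0.08113 K/W
ΣR = 0.08123 K/W
ΔT = Q·ΣR = 197 × 0.08123 = 16.00 K
Heat flows outward, so T_out = T_in − ΔT = 21.2 − 16.00 = 5.20 °C

T_out = 5.20 °C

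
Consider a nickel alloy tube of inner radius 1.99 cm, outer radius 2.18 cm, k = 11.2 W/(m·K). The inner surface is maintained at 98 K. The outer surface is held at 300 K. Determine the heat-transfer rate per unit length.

Q' = 156 kW/m

Q' = 2πk·ΔT/ln(r₂/r₁) = 2π × 11.2 × 202 / ln(0.0218/0.0199) = 1.56×10^5 W/m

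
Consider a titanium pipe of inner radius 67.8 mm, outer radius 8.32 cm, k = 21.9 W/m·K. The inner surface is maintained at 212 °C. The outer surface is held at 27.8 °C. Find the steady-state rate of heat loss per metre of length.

Q' = 2πk·ΔT/ln(r₂/r₁) = 2π × 21.9 × 184.2 / ln(0.0832/0.0678) = 1.24×10^5 W/m

Q' = 124 kW/m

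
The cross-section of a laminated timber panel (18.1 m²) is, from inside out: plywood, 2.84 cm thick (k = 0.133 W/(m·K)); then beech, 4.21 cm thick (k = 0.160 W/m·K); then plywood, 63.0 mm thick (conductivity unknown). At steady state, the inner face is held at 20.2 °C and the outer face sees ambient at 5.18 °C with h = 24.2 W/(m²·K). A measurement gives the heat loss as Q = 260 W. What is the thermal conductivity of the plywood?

k = 0.119 W/m·K

ΣR = ΔT/Q = |20.2 − 5.18|/260 = 0.05777 K/W
Known resistances:
  R_plywood = L/(kA) = 0.0284/(0.133·18.1) = 0.01180 K/W
  R_beech = L/(kA) = 0.0421/(0.160·18.1) = 0.01454 K/W
  R_conv,out = 1/(hA) = 1/(24.2·18.1) = 0.002283 K/W
R_plywood = ΣR − ΣR_known = 0.05777 − 0.02862 = 0.02915 K/W
L/(kA) = 0.02915 ⇒ k = 0.0630/(0.02915·18.1) = 0.119 W/m·K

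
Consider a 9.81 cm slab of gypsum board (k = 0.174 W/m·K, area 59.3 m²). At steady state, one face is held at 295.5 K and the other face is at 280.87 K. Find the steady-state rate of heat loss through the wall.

Q = 1540 W

Q = kA·ΔT/L = 0.174 × 59.3 × |295.5 K − 280.87 K| / 0.0981 = 1540 W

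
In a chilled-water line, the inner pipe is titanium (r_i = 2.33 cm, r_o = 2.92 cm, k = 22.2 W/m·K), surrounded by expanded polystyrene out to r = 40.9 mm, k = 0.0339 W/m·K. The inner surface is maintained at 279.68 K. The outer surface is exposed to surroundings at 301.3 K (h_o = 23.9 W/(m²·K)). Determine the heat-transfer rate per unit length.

Resistance network (inner→outer):
  R'_titanium = ln(0.0292/0.0233)/(2πk) = 0.2257/(2π·22.2) = 0.001618 m·K/W
  R'_expanded polystyrene = ln(0.0409/0.0292)/(2πk) = 0.3370/(2π·0.0339) = 1.582 m·K/W
  R'_conv,out = 1/(2πr h) = 1/(2π·0.0409·23.9) = 0.1628 m·K/W
ΣR = 0.001618 + 1.582 + 0.1628 = 1.746 m·K/W
Q' = ΔT/ΣR = (279.68 K − 301.3 K)/1.746 = -12.4 W/m
(Negative Q' ⇒ heat flows inward; heat gain = 12.4 W/m.)

Q' = 12.4 W/m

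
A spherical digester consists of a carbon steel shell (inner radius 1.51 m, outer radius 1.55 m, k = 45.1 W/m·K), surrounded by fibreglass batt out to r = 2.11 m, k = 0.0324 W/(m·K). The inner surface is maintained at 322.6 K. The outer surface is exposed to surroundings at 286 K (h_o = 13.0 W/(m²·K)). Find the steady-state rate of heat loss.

Q = 86.7 W

Series thermal resistances, inner to outer:
  R_carbon steel = (1/1.51 − 1/1.55)/(4πk) = 0.01709/(4π·45.1) = 3.016×10^-5 K/W
  R_fibreglass batt = (1/1.55 − 1/2.11)/(4πk) = 0.1712/(4π·0.0324) = 0.4206 K/W
  R_conv,out = 1/(4πr²h) = 1/(4π·2.11²·13.0) = 0.001375 K/W
ΣR = 3.016×10^-5 + 0.4206 + 0.001375 = 0.4220 K/W
Q = ΔT/ΣR = (322.6 K − 286 K)/0.4220 = 86.7 W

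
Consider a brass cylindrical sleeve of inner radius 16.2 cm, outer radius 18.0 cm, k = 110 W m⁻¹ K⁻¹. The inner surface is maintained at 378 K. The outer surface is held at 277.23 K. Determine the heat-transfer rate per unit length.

Q' = 2πk·ΔT/ln(r₂/r₁) = 2π × 110 × 100.77 / ln(0.180/0.162) = 6.61×10^5 W/m

Q' = 661 kW/m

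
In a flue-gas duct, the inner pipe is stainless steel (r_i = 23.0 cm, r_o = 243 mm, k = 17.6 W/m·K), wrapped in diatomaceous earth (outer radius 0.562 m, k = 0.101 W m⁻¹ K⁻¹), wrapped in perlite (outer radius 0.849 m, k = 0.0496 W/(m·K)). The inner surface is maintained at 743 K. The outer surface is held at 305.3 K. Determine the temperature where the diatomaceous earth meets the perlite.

Series thermal resistances, inner to outer:
  R'_stainless steel = ln(0.243/0.230)/(2πk) = 0.05498/(2π·17.6) = 4.972×10^-4 m·K/W
  R'_diatomaceous earth = ln(0.562/0.243)/(2πk) = 0.8384/(2π·0.101) = 1.321 m·K/W
  R'_perlite = ln(0.849/0.562)/(2πk) = 0.4126/(2π·0.0496) = 1.324 m·K/W
ΣR = 4.972×10^-4 + 1.321 + 1.324 = 2.645 m·K/W
Q' = ΔT/ΣR = (743 K − 305.3 K)/2.645 = 165.5 W/m
From the inner boundary to the diatomaceous earth/perlite interface, ΣR_partial = 1.321 m·K/W.
T_interface = T_in − Q'·ΣR_partial = 743 K − (165.5)(1.321) = 524 K

T = 524 K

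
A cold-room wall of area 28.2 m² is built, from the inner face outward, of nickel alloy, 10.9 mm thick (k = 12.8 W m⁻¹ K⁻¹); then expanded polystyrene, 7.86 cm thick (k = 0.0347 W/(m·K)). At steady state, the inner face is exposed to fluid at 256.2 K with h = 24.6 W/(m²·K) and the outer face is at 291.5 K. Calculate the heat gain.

Treat each layer as a resistance in series:
  R_conv,in = 1/(hA) = 1/(24.6·28.2) = 0.001442 K/W
  R_nickel alloy = L/(kA) = 0.0109/(12.8·28.2) = 3.020×10^-5 K/W
  R_expanded polystyrene = L/(kA) = 0.0786/(0.0347·28.2) = 0.08032 K/W
ΣR = 0.001442 + 3.020×10^-5 + 0.08032 = 0.08179 K/W
Q = ΔT/ΣR = (256.2 K − 291.5 K)/0.08179 = -432 W
(Negative Q ⇒ heat flows inward; heat gain = 432 W.)

Q = 432 W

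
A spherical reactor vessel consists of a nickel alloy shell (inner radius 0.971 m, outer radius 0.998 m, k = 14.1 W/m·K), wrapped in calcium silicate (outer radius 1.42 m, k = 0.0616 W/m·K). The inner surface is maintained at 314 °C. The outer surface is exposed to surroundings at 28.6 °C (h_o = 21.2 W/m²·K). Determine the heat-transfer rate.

Q = 738 W

Series thermal resistances, inner to outer:
  R_nickel alloy = (1/0.971 − 1/0.998)/(4πk) = 0.02786/(4π·14.1) = 1.572×10^-4 K/W
  R_calcium silicate = (1/0.998 − 1/1.42)/(4πk) = 0.2978/(4π·0.0616) = 0.3847 K/W
  R_conv,out = 1/(4πr²h) = 1/(4π·1.42²·21.2) = 0.001862 K/W
ΣR = 1.572×10^-4 + 0.3847 + 0.001862 = 0.3867 K/W
Q = ΔT/ΣR = (314 °C − 28.6 °C)/0.3867 = 738 W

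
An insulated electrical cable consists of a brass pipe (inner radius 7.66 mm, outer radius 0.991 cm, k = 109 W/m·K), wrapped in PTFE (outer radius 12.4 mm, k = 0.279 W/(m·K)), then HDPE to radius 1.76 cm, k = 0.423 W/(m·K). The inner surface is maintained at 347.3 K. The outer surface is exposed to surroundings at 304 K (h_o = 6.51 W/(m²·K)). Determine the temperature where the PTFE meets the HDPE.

Resistance network (inner→outer):
  R'_brass = ln(0.00991/0.00766)/(2πk) = 0.2575/(2π·109) = 3.760×10^-4 m·K/W
  R'_PTFE = ln(0.0124/0.00991)/(2πk) = 0.2242/(2π·0.279) = 0.1279 m·K/W
  R'_HDPE = ln(0.0176/0.0124)/(2πk) = 0.3502/(2π·0.423) = 0.1318 m·K/W
  R'_conv,out = 1/(2πr h) = 1/(2π·0.0176·6.51) = 1.389 m·K/W
ΣR = 3.760×10^-4 + 0.1279 + 0.1318 + 1.389 = 1.649 m·K/W
Q' = ΔT/ΣR = (347.3 K − 304 K)/1.649 = 26.26 W/m
From the inner boundary to the PTFE/HDPE interface, ΣR_partial = 0.1283 m·K/W.
T_interface = T_in − Q'·ΣR_partial = 347.3 K − (26.26)(0.1283) = 343.9 K

T = 343.9 K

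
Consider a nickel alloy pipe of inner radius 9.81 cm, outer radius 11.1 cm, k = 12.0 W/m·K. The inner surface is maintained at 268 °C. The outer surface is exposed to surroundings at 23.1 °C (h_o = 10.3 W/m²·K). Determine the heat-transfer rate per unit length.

Series thermal resistances, inner to outer:
  R'_nickel alloy = ln(0.111/0.0981)/(2πk) = 0.1235/(2π·12.0) = 0.001639 m·K/W
  R'_conv,out = 1/(2πr h) = 1/(2π·0.111·10.3) = 0.1392 m·K/W
ΣR = 0.001639 + 0.1392 = 0.1408 m·K/W
Q' = ΔT/ΣR = (268 °C − 23.1 °C)/0.1408 = 1740 W/m

Q' = 1740 W/m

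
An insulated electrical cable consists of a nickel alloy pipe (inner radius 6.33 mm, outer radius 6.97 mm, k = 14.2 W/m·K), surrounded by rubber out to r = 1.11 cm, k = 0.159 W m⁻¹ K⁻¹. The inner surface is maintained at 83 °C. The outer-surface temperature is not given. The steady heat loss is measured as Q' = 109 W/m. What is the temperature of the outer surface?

Sum the resistances:
  R'_nickel alloy = ln(0.00697/0.00633)/(2πk) = 0.09631/(2π·14.2) = 0.001080 m·K/W
  R'_rubber = ln(0.0111/0.00697)/(2πk) = 0.4653/(2π·0.159) = 0.4658 m·K/W
ΣR = 0.4669 m·K/W
ΔT = Q'·ΣR = 109 × 0.4669 = 50.89 K
Heat flows outward, so T_out = T_in − ΔT = 83 − 50.89 = 32.1 °C

T_out = 32.1 °C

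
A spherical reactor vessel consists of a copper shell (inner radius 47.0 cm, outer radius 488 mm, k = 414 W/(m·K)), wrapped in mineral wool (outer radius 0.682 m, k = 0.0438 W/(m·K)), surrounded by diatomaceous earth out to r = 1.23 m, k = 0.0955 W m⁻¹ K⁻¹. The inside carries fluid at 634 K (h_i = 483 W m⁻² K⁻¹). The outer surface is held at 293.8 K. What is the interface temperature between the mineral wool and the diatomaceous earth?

Resistance network (inner→outer):
  R_conv,in = 1/(4πr²h) = 1/(4π·0.470²·483) = 7.458×10^-4 K/W
  R_copper = (1/0.470 − 1/0.488)/(4πk) = 0.07848/(4π·414) = 1.508×10^-5 K/W
  R_mineral wool = (1/0.488 − 1/0.682)/(4πk) = 0.5829/(4π·0.0438) = 1.059 K/W
  R_diatomaceous earth = (1/0.682 − 1/1.23)/(4πk) = 0.6533/(4π·0.0955) = 0.5443 K/W
ΣR = 7.458×10^-4 + 1.508×10^-5 + 1.059 + 0.5443 = 1.604 K/W
Q = ΔT/ΣR = (634 K − 293.8 K)/1.604 = 212.1 W
From the inner boundary to the mineral wool/diatomaceous earth interface, ΣR_partial = 1.060 K/W.
T_interface = T_in − Q·ΣR_partial = 634 K − (212.1)(1.060) = 409 K

T = 409 K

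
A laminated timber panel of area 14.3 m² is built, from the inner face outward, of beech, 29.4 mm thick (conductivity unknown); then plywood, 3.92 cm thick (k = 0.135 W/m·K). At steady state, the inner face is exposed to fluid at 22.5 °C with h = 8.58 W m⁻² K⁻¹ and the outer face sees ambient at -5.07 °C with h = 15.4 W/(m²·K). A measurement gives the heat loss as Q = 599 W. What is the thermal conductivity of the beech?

ΣR = ΔT/Q = |22.5 − -5.07|/599 = 0.04603 K/W
Known resistances:
  R_conv,in = 1/(hA) = 1/(8.58·14.3) = 0.008150 K/W
  R_plywood = L/(kA) = 0.0392/(0.135·14.3) = 0.02031 K/W
  R_conv,out = 1/(hA) = 1/(15.4·14.3) = 0.004541 K/W
R_beech = ΣR − ΣR_known = 0.04603 − 0.03300 = 0.01303 K/W
L/(kA) = 0.01303 ⇒ k = 0.0294/(0.01303·14.3) = 0.158 W/m·K

k = 0.158 W/m·K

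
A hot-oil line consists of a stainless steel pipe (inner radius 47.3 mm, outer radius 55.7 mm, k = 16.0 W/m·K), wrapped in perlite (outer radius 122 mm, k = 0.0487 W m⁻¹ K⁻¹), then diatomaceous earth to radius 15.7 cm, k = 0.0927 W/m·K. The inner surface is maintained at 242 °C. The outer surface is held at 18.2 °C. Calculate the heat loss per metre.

Q' = 74.7 W/m

Series thermal resistances, inner to outer:
  R'_stainless steel = ln(0.0557/0.0473)/(2πk) = 0.1635/(2π·16.0) = 0.001626 m·K/W
  R'_perlite = ln(0.122/0.0557)/(2πk) = 0.7840/(2π·0.0487) = 2.562 m·K/W
  R'_diatomaceous earth = ln(0.157/0.122)/(2πk) = 0.2522/(2π·0.0927) = 0.4330 m·K/W
ΣR = 0.001626 + 2.562 + 0.4330 = 2.997 m·K/W
Q' = ΔT/ΣR = (242 °C − 18.2 °C)/2.997 = 74.7 W/m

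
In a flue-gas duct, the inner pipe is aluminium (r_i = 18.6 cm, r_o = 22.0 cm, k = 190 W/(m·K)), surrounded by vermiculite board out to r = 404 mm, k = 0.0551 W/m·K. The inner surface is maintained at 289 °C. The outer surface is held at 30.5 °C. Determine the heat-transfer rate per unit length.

Resistance network (inner→outer):
  R'_aluminium = ln(0.220/0.186)/(2πk) = 0.1679/(2π·190) = 1.406×10^-4 m·K/W
  R'_vermiculite board = ln(0.404/0.220)/(2πk) = 0.6078/(2π·0.0551) = 1.756 m·K/W
ΣR = 1.406×10^-4 + 1.756 = 1.756 m·K/W
Q' = ΔT/ΣR = (289 °C − 30.5 °C)/1.756 = 147 W/m

Q' = 147 W/m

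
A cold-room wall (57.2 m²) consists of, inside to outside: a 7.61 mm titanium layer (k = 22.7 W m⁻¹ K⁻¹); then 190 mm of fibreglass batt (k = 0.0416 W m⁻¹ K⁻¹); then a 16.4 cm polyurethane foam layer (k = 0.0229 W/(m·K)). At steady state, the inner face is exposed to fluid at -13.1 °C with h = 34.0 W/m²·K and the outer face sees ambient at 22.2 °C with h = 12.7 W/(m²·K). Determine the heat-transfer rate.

Resistance network (inner→outer):
  R_conv,in = 1/(hA) = 1/(34.0·57.2) = 5.142×10^-4 K/W
  R_titanium = L/(kA) = 0.00761/(22.7·57.2) = 5.861×10^-6 K/W
  R_fibreglass batt = L/(kA) = 0.190/(0.0416·57.2) = 0.07985 K/W
  R_polyurethane foam = L/(kA) = 0.164/(0.0229·57.2) = 0.1252 K/W
  R_conv,out = 1/(hA) = 1/(12.7·57.2) = 0.001377 K/W
ΣR = 5.142×10^-4 + 5.861×10^-6 + 0.07985 + 0.1252 + 0.001377 = 0.2069 K/W
Q = ΔT/ΣR = (-13.1 °C − 22.2 °C)/0.2069 = -171 W
(Negative Q ⇒ heat flows inward; heat gain = 171 W.)

Q = 171 W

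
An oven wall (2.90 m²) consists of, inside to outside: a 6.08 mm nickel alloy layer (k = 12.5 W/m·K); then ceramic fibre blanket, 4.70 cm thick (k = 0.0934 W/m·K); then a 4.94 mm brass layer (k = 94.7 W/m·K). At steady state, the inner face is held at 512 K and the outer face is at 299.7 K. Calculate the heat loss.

Q = 1220 W

Treat each layer as a resistance in series:
  R_nickel alloy = L/(kA) = 0.00608/(12.5·2.90) = 1.677×10^-4 K/W
  R_ceramic fibre blanket = L/(kA) = 0.0470/(0.0934·2.90) = 0.1735 K/W
  R_brass = L/(kA) = 0.00494/(94.7·2.90) = 1.799×10^-5 K/W
ΣR = 1.677×10^-4 + 0.1735 + 1.799×10^-5 = 0.1737 K/W
Q = ΔT/ΣR = (512 K − 299.7 K)/0.1737 = 1220 W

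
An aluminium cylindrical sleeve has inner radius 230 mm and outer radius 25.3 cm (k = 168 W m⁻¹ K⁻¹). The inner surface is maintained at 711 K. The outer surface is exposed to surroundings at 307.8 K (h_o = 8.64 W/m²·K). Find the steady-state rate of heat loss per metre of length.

Series thermal resistances, inner to outer:
  R'_aluminium = ln(0.253/0.230)/(2πk) = 0.09531/(2π·168) = 9.029×10^-5 m·K/W
  R'_conv,out = 1/(2πr h) = 1/(2π·0.253·8.64) = 0.07281 m·K/W
ΣR = 9.029×10^-5 + 0.07281 = 0.07290 m·K/W
Q' = ΔT/ΣR = (711 K − 307.8 K)/0.07290 = 5530 W/m

Q' = 5530 W/m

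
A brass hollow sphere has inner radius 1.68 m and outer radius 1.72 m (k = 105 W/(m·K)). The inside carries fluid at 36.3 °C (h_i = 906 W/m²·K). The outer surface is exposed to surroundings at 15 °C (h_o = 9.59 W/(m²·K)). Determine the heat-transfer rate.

Resistance network (inner→outer):
  R_conv,in = 1/(4πr²h) = 1/(4π·1.68²·906) = 3.112×10^-5 K/W
  R_brass = (1/1.68 − 1/1.72)/(4πk) = 0.01384/(4π·105) = 1.049×10^-5 K/W
  R_conv,out = 1/(4πr²h) = 1/(4π·1.72²·9.59) = 0.002805 K/W
ΣR = 3.112×10^-5 + 1.049×10^-5 + 0.002805 = 0.002847 K/W
Q = ΔT/ΣR = (36.3 °C − 15 °C)/0.002847 = 7480 W

Q = 7.48 kW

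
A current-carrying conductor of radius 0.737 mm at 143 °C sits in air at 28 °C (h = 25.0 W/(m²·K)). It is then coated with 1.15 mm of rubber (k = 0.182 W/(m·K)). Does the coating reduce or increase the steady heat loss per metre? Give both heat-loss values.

increases: 13.3 → 27.4 W/m

Critical radius for a cylinder: r_cr = k/h = 0.00728 m = 0.728 cm.
Outer radius after coating: r₂ = 7.37×10^-4 + 0.00115 = 0.001887 m.
Since r₁ < r_cr and r₂ ≤ r_cr, the coating moves toward the maximum at r_cr — heat loss rises.
Bare: R = 1/(2πr₁h) = 8.638 m·K/W; Q = 115/8.638 = 13.3 W/m.
Coated: R = R_cond + R_conv = 4.196 m·K/W; Q = 115/4.196 = 27.4 W/m.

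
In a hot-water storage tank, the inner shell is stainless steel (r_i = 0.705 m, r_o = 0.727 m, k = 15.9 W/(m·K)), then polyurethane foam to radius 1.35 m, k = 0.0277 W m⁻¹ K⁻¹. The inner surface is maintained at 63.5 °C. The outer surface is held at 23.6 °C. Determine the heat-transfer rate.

Treat each layer as a resistance in series:
  R_stainless steel = (1/0.705 − 1/0.727)/(4πk) = 0.04292/(4π·15.9) = 2.148×10^-4 K/W
  R_polyurethane foam = (1/0.727 − 1/1.35)/(4πk) = 0.6348/(4π·0.0277) = 1.824 K/W
ΣR = 2.148×10^-4 + 1.824 = 1.824 K/W
Q = ΔT/ΣR = (63.5 °C − 23.6 °C)/1.824 = 21.9 W

Q = 21.9 W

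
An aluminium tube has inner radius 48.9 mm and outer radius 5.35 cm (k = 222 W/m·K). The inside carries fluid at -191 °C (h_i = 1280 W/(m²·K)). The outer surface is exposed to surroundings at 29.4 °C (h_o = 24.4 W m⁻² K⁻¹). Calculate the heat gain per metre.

Series thermal resistances, inner to outer:
  R'_conv,in = 1/(2πr h) = 1/(2π·0.0489·1280) = 0.002543 m·K/W
  R'_aluminium = ln(0.0535/0.0489)/(2πk) = 0.08990/(2π·222) = 6.445×10^-5 m·K/W
  R'_conv,out = 1/(2πr h) = 1/(2π·0.0535·24.4) = 0.1219 m·K/W
ΣR = 0.002543 + 6.445×10^-5 + 0.1219 = 0.1245 m·K/W
Q' = ΔT/ΣR = (-191 °C − 29.4 °C)/0.1245 = -1770 W/m
(Negative Q' ⇒ heat flows inward; heat gain = 1770 W/m.)

Q' = 1770 W/m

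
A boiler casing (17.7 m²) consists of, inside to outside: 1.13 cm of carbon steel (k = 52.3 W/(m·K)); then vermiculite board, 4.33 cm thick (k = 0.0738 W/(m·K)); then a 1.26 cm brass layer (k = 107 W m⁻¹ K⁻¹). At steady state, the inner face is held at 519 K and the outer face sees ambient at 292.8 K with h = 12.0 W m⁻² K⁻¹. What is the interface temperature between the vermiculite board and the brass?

T = 321.0 K

Series thermal resistances, inner to outer:
  R_carbon steel = L/(kA) = 0.0113/(52.3·17.7) = 1.221×10^-5 K/W
  R_vermiculite board = L/(kA) = 0.0433/(0.0738·17.7) = 0.03315 K/W
  R_brass = L/(kA) = 0.0126/(107·17.7) = 6.653×10^-6 K/W
  R_conv,out = 1/(hA) = 1/(12.0·17.7) = 0.004708 K/W
ΣR = 1.221×10^-5 + 0.03315 + 6.653×10^-6 + 0.004708 = 0.03788 K/W
Q = ΔT/ΣR = (519 K − 292.8 K)/0.03788 = 5971 W
From the inner boundary to the vermiculite board/brass interface, ΣR_partial = 0.03316 K/W.
T_interface = T_in − Q·ΣR_partial = 519 K − (5971)(0.03316) = 321.0 K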